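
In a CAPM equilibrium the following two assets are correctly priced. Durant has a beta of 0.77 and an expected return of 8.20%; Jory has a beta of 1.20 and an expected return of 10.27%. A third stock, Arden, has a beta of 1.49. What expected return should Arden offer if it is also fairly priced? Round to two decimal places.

11.67%

MRP (SML slope) = (10.27% − 8.20%) / (1.20 − 0.77) = 2.07% / 0.43 = 4.8140%
R_f (intercept) = 8.20% − 0.77 × 4.8140% = 4.4932%
E(R_Arden) = R_f + β × MRP = 4.4932% + 1.49 × 4.8140% = 11.67%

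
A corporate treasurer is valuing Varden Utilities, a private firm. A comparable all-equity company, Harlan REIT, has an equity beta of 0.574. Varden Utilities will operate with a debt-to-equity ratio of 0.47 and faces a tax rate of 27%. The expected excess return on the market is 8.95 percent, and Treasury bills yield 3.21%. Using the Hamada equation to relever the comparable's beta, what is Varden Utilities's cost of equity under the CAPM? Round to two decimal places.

β_L = β_U × [1 + (1 − t)(D/E)] = 0.574 × [1 + (1 − 0.27) × 0.47]
    = 0.574 × [1 + 0.73 × 0.47] = 0.574 × 1.3431 = 0.7709
E(R) = R_f + β_L × MRP = 3.21% + 0.7709 × 8.95% = 10.11%

10.11%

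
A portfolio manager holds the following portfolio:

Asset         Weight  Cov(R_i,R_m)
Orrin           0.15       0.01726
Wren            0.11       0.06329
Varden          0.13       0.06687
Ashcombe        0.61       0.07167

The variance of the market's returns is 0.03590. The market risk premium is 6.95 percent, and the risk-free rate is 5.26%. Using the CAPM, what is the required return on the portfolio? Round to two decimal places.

β_Orrin = 0.01726 / 0.03590 = 0.4808
β_Wren = 0.06329 / 0.03590 = 1.7630
β_Varden = 0.06687 / 0.03590 = 1.8627
β_Ashcombe = 0.07167 / 0.03590 = 1.9964
β_P = Σ w_i β_i = 0.15×0.4808 + 0.11×1.7630 + 0.13×1.8627 + 0.61×1.9964 = 1.7260
E(R_P) = R_f + β_P × MRP = 5.26% + 1.7260 × 6.95% = 17.26%

17.26%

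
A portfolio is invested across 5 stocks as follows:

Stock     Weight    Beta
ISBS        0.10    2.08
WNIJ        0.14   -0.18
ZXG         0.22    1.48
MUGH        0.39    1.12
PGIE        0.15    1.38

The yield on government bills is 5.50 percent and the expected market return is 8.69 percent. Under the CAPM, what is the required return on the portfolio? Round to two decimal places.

β_P = Σ w_i β_i = 0.10×2.08 + 0.14×-0.18 + 0.22×1.48 + 0.39×1.12 + 0.15×1.38 = 1.1522
MRP = 8.69% − 5.50% = 3.19%
E(R_P) = R_f + β_P × MRP = 5.50% + 1.1522 × 3.19% = 9.18%

9.18%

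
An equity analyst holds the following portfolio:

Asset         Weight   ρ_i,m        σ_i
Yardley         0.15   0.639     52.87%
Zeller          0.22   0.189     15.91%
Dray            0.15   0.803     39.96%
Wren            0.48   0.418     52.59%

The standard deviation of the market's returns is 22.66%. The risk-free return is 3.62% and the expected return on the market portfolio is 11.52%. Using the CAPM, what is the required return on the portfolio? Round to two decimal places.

β_Yardley = 0.639 × 52.87% / 22.66% = 1.4909
β_Zeller = 0.189 × 15.91% / 22.66% = 0.1327
β_Dray = 0.803 × 39.96% / 22.66% = 1.4161
β_Wren = 0.418 × 52.59% / 22.66% = 0.9701
β_P = Σ w_i β_i = 0.15×1.4909 + 0.22×0.1327 + 0.15×1.4161 + 0.48×0.9701 = 0.9309
MRP = 11.52% − 3.62% = 7.90%
E(R_P) = R_f + β_P × MRP = 3.62% + 0.9309 × 7.90% = 10.97%

10.97%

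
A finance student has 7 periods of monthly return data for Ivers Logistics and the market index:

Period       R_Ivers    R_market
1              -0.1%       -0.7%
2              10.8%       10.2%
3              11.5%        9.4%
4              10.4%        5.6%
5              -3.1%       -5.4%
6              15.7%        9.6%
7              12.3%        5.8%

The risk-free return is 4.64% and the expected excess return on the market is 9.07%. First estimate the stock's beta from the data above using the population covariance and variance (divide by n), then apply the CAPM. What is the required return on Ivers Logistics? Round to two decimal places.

14.70%

Mean R_i = (-0.1 + 10.8 + 11.5 + 10.4 − 3.1 + 15.7 + 12.3) / 7 = 8.2143%
Mean R_m = (-0.7 + 10.2 + 9.4 + 5.6 − 5.4 + 9.6 + 5.8) / 7 = 4.9286%
Σ(R_i − R̄_i)(R_m − R̄_m) = 231.9771  ⇒  Cov = 231.9771 / 7 = 33.1396
Σ(R_m − R̄_m)² = 209.1743  ⇒  Var(R_m) = 209.1743 / 7 = 29.8820
β = Cov / Var(R_m) = 33.1396 / 29.8820 = 1.1090
E(R) = R_f + β × MRP = 4.64% + 1.1090 × 9.07% = 14.70%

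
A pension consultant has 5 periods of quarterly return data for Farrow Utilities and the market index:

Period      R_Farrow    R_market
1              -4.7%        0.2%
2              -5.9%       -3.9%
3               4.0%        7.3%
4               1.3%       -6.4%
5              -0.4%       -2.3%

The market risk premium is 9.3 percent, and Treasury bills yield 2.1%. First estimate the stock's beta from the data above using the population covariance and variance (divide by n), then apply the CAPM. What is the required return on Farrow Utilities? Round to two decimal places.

Mean R_i = (-4.7 − 5.9 + 4.0 + 1.3 − 0.4) / 5 = -1.1400%
Mean R_m = (0.2 − 3.9 + 7.3 − 6.4 − 2.3) / 5 = -1.0200%
Σ(R_i − R̄_i)(R_m − R̄_m) = 38.0560  ⇒  Cov = 38.0560 / 5 = 7.6112
Σ(R_m − R̄_m)² = 109.5880  ⇒  Var(R_m) = 109.5880 / 5 = 21.9176
β = Cov / Var(R_m) = 7.6112 / 21.9176 = 0.3473
E(R) = R_f + β × MRP = 2.1% + 0.3473 × 9.3% = 5.33%

5.33%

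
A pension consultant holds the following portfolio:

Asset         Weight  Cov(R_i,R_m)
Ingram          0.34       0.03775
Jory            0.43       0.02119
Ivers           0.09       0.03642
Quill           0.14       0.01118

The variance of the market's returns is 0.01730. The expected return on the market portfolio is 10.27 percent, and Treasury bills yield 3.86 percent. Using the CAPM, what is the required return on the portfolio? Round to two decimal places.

13.79%

β_Ingram = 0.03775 / 0.01730 = 2.1821
β_Jory = 0.02119 / 0.01730 = 1.2249
β_Ivers = 0.03642 / 0.01730 = 2.1052
β_Quill = 0.01118 / 0.01730 = 0.6462
β_P = Σ w_i β_i = 0.34×2.1821 + 0.43×1.2249 + 0.09×2.1052 + 0.14×0.6462 = 1.5486
MRP = 10.27% − 3.86% = 6.41%
E(R_P) = R_f + β_P × MRP = 3.86% + 1.5486 × 6.41% = 13.79%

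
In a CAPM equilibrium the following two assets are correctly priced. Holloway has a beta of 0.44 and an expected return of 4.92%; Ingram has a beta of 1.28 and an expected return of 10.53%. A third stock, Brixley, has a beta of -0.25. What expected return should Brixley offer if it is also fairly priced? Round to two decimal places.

MRP (SML slope) = (10.53% − 4.92%) / (1.28 − 0.44) = 5.61% / 0.84 = 6.6786%
R_f (intercept) = 4.92% − 0.44 × 6.6786% = 1.9814%
E(R_Brixley) = R_f + β × MRP = 1.9814% + -0.25 × 6.6786% = 0.31%

0.31%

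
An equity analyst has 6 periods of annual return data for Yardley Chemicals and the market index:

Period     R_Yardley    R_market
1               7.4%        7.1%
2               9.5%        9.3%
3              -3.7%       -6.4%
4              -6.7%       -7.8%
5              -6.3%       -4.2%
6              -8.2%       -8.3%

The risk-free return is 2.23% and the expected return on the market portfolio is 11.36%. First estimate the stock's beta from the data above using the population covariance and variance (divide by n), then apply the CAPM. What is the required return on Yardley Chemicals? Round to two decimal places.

Mean R_i = (7.4 + 9.5 − 3.7 − 6.7 − 6.3 − 8.2) / 6 = -1.3333%
Mean R_m = (7.1 + 9.3 − 6.4 − 7.8 − 4.2 − 8.3) / 6 = -1.7167%
Σ(R_i − R̄_i)(R_m − R̄_m) = 297.6167  ⇒  Cov = 297.6167 / 6 = 49.6028
Σ(R_m − R̄_m)² = 307.5483  ⇒  Var(R_m) = 307.5483 / 6 = 51.2581
β = Cov / Var(R_m) = 49.6028 / 51.2581 = 0.9677
MRP = 11.36% − 2.23% = 9.13%
E(R) = R_f + β × MRP = 2.23% + 0.9677 × 9.13% = 11.07%

11.07%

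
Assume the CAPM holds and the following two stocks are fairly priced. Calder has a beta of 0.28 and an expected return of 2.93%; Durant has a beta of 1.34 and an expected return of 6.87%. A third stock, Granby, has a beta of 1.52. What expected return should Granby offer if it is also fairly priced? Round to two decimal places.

7.54%

MRP (SML slope) = (6.87% − 2.93%) / (1.34 − 0.28) = 3.94% / 1.06 = 3.7170%
R_f (intercept) = 2.93% − 0.28 × 3.7170% = 1.8892%
E(R_Granby) = R_f + β × MRP = 1.8892% + 1.52 × 3.7170% = 7.54%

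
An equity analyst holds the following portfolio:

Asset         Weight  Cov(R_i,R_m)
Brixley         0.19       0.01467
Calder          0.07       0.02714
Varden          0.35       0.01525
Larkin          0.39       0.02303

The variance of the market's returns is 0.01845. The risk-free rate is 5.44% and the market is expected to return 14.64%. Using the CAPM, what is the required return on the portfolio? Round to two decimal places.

14.92%

β_Brixley = 0.01467 / 0.01845 = 0.7951
β_Calder = 0.02714 / 0.01845 = 1.4710
β_Varden = 0.01525 / 0.01845 = 0.8266
β_Larkin = 0.02303 / 0.01845 = 1.2482
β_P = Σ w_i β_i = 0.19×0.7951 + 0.07×1.4710 + 0.35×0.8266 + 0.39×1.2482 = 1.0301
MRP = 14.64% − 5.44% = 9.20%
E(R_P) = R_f + β_P × MRP = 5.44% + 1.0301 × 9.20% = 14.92%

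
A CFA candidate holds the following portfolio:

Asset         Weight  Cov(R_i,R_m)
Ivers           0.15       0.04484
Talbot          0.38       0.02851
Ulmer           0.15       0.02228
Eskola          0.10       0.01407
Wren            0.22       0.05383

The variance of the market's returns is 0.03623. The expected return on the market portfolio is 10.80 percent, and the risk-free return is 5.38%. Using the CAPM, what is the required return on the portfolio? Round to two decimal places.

β_Ivers = 0.04484 / 0.03623 = 1.2376
β_Talbot = 0.02851 / 0.03623 = 0.7869
β_Ulmer = 0.02228 / 0.03623 = 0.6150
β_Eskola = 0.01407 / 0.03623 = 0.3884
β_Wren = 0.05383 / 0.03623 = 1.4858
β_P = Σ w_i β_i = 0.15×1.2376 + 0.38×0.7869 + 0.15×0.6150 + 0.10×0.3884 + 0.22×1.4858 = 0.9426
MRP = 10.80% − 5.38% = 5.42%
E(R_P) = R_f + β_P × MRP = 5.38% + 0.9426 × 5.42% = 10.49%

10.49%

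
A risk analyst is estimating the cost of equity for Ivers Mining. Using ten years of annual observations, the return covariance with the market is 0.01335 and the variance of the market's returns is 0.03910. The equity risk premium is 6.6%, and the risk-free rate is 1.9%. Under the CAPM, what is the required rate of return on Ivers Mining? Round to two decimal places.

β = Cov(R_i, R_m) / Var(R_m) = 0.01335 / 0.03910 = 0.3414
E(R) = R_f + β × MRP = 1.9% + 0.3414 × 6.6% = 4.15%

4.15%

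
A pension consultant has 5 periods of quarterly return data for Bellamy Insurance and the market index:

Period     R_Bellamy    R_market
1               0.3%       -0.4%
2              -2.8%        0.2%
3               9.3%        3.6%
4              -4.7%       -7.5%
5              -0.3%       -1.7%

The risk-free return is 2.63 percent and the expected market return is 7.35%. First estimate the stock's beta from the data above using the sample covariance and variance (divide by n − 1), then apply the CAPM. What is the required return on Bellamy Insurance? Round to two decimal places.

7.72%

Mean R_i = (0.3 − 2.8 + 9.3 − 4.7 − 0.3) / 5 = 0.3600%
Mean R_m = (-0.4 + 0.2 + 3.6 − 7.5 − 1.7) / 5 = -1.1600%
Σ(R_i − R̄_i)(R_m − R̄_m) = 70.6480  ⇒  Cov = 70.6480 / 4 = 17.6620
Σ(R_m − R̄_m)² = 65.5720  ⇒  Var(R_m) = 65.5720 / 4 = 16.3930
β = Cov / Var(R_m) = 17.6620 / 16.3930 = 1.0774
MRP = 7.35% − 2.63% = 4.72%
E(R) = R_f + β × MRP = 2.63% + 1.0774 × 4.72% = 7.72%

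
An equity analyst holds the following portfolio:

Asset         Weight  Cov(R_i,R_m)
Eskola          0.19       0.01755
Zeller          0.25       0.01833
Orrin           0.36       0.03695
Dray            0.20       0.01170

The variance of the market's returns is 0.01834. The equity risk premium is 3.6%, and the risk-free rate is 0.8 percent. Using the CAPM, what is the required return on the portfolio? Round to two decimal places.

5.42%

β_Eskola = 0.01755 / 0.01834 = 0.9569
β_Zeller = 0.01833 / 0.01834 = 0.9995
β_Orrin = 0.03695 / 0.01834 = 2.0147
β_Dray = 0.01170 / 0.01834 = 0.6379
β_P = Σ w_i β_i = 0.19×0.9569 + 0.25×0.9995 + 0.36×2.0147 + 0.20×0.6379 = 1.2846
E(R_P) = R_f + β_P × MRP = 0.8% + 1.2846 × 3.6% = 5.42%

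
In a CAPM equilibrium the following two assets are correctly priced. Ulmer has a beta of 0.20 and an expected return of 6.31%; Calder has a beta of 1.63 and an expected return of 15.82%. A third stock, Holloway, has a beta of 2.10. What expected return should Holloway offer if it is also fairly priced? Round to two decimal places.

MRP (SML slope) = (15.82% − 6.31%) / (1.63 − 0.20) = 9.51% / 1.43 = 6.6503%
R_f (intercept) = 6.31% − 0.20 × 6.6503% = 4.9799%
E(R_Holloway) = R_f + β × MRP = 4.9799% + 2.10 × 6.6503% = 18.95%

18.95%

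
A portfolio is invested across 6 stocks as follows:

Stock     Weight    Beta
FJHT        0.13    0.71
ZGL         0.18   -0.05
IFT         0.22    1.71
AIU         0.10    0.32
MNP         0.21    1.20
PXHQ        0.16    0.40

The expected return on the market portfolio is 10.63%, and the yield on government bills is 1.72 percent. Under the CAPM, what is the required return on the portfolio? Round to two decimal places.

8.91%

β_P = Σ w_i β_i = 0.13×0.71 + 0.18×-0.05 + 0.22×1.71 + 0.10×0.32 + 0.21×1.20 + 0.16×0.40 = 0.8075
MRP = 10.63% − 1.72% = 8.91%
E(R_P) = R_f + β_P × MRP = 1.72% + 0.8075 × 8.91% = 8.91%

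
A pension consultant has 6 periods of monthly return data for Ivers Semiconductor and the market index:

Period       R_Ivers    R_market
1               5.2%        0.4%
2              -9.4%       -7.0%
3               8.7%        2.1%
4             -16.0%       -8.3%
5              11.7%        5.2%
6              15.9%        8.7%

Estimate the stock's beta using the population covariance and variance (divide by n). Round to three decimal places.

Mean R_i = (5.2 − 9.4 + 8.7 − 16.0 + 11.7 + 15.9) / 6 = 2.6833%
Mean R_m = (0.4 − 7.0 + 2.1 − 8.3 + 5.2 + 8.7) / 6 = 0.1833%
Σ(R_i − R̄_i)(R_m − R̄_m) = 415.1683  ⇒  Cov = 415.1683 / 6 = 69.1947
Σ(R_m − R̄_m)² = 224.9883  ⇒  Var(R_m) = 224.9883 / 6 = 37.4981
β = Cov / Var(R_m) = 69.1947 / 37.4981 = 1.8453

1.845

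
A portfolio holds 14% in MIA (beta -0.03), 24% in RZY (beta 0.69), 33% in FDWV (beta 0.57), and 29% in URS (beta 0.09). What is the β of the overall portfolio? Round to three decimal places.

0.376

β_P = Σ w_i β_i = 0.14×-0.03 + 0.24×0.69 + 0.33×0.57 + 0.29×0.09 = 0.3756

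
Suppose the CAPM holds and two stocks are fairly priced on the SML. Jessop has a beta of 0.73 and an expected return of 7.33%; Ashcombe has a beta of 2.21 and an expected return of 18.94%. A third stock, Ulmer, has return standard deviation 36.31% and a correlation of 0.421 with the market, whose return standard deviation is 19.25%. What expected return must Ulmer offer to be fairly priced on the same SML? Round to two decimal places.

MRP = (18.94% − 7.33%) / (2.21 − 0.73) = 7.8446%
R_f = 7.33% − 0.73 × 7.8446% = 1.6034%
β_Ulmer = ρ·σ_i/σ_m = 0.421 × 36.31 / 19.25 = 0.7941
E(R_Ulmer) = R_f + β × MRP = 1.6034% + 0.7941 × 7.8446% = 7.83%

7.83%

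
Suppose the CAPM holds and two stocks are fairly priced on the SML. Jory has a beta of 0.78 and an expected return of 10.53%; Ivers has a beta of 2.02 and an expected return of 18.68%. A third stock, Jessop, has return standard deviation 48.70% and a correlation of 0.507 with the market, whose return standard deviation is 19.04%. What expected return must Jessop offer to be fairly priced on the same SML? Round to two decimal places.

MRP = (18.68% − 10.53%) / (2.02 − 0.78) = 6.5726%
R_f = 10.53% − 0.78 × 6.5726% = 5.4034%
β_Jessop = ρ·σ_i/σ_m = 0.507 × 48.70 / 19.04 = 1.2968
E(R_Jessop) = R_f + β × MRP = 5.4034% + 1.2968 × 6.5726% = 13.93%

13.93%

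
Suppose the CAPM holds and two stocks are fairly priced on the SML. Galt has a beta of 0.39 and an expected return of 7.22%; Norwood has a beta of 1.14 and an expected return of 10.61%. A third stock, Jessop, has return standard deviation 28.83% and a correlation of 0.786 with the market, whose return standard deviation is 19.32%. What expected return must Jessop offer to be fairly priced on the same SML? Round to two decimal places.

MRP = (10.61% − 7.22%) / (1.14 − 0.39) = 4.5200%
R_f = 7.22% − 0.39 × 4.5200% = 5.4572%
β_Jessop = ρ·σ_i/σ_m = 0.786 × 28.83 / 19.32 = 1.1729
E(R_Jessop) = R_f + β × MRP = 5.4572% + 1.1729 × 4.5200% = 10.76%

10.76%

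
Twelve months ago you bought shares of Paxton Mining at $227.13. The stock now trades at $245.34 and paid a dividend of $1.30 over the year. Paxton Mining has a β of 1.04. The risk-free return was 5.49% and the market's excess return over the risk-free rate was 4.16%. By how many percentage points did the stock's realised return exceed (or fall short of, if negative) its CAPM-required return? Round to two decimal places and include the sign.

-1.23%

Realised HPR = (P1 + D1 − P0) / P0 = (245.34 + 1.30 − 227.13) / 227.13 = 19.51 / 227.13 = 8.5898%
CAPM required = R_f + β·MRP = 5.49% + 1.04 × 4.16% = 9.8164%
α = realised − required = 8.5898% − 9.8164% = -1.23%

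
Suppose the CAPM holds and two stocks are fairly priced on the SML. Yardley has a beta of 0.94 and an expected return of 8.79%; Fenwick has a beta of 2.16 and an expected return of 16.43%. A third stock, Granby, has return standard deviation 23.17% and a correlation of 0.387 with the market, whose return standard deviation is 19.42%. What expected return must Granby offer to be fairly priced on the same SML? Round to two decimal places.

MRP = (16.43% − 8.79%) / (2.16 − 0.94) = 6.2623%
R_f = 8.79% − 0.94 × 6.2623% = 2.9034%
β_Granby = ρ·σ_i/σ_m = 0.387 × 23.17 / 19.42 = 0.4617
E(R_Granby) = R_f + β × MRP = 2.9034% + 0.4617 × 6.2623% = 5.79%

5.79%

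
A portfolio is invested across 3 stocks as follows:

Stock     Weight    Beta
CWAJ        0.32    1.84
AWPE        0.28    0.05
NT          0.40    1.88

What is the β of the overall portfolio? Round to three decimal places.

1.355

β_P = Σ w_i β_i = 0.32×1.84 + 0.28×0.05 + 0.40×1.88 = 1.3548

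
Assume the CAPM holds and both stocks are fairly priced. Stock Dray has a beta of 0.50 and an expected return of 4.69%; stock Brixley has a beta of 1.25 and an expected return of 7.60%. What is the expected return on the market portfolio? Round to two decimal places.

Both satisfy E(R) = R_f + β·MRP, so the slope of the SML is
MRP = (7.60% − 4.69%) / (1.25 − 0.50) = 2.91% / 0.75 = 3.8800%
R_f = E(R_Dray) − β_Dray·MRP = 4.69% − 0.50 × 3.8800% = 2.7500%
E(R_m) = R_f + MRP = 2.7500% + 3.8800% = 6.63%

6.63%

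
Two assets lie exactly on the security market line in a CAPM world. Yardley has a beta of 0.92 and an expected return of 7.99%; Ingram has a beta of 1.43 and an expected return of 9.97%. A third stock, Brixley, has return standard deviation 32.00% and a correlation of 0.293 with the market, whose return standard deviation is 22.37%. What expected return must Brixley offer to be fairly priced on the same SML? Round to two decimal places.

MRP = (9.97% − 7.99%) / (1.43 − 0.92) = 3.8824%
R_f = 7.99% − 0.92 × 3.8824% = 4.4182%
β_Brixley = ρ·σ_i/σ_m = 0.293 × 32.00 / 22.37 = 0.4191
E(R_Brixley) = R_f + β × MRP = 4.4182% + 0.4191 × 3.8824% = 6.05%

6.05%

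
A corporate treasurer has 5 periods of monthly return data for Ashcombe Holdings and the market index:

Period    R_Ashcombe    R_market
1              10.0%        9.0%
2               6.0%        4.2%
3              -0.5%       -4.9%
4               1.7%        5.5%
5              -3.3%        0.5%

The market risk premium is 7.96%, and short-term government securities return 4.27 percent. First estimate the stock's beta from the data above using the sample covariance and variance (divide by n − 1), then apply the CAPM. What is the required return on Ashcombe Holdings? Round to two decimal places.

10.34%

Mean R_i = (10.0 + 6.0 − 0.5 + 1.7 − 3.3) / 5 = 2.7800%
Mean R_m = (9.0 + 4.2 − 4.9 + 5.5 + 0.5) / 5 = 2.8600%
Σ(R_i − R̄_i)(R_m − R̄_m) = 85.5960  ⇒  Cov = 85.5960 / 4 = 21.3990
Σ(R_m − R̄_m)² = 112.2520  ⇒  Var(R_m) = 112.2520 / 4 = 28.0630
β = Cov / Var(R_m) = 21.3990 / 28.0630 = 0.7625
E(R) = R_f + β × MRP = 4.27% + 0.7625 × 7.96% = 10.34%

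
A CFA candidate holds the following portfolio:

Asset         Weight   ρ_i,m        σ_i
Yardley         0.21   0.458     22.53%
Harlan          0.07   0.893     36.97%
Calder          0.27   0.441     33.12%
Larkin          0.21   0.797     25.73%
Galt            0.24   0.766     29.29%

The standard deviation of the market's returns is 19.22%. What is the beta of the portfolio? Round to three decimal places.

0.942

β_Yardley = 0.458 × 22.53% / 19.22% = 0.5369
β_Harlan = 0.893 × 36.97% / 19.22% = 1.7177
β_Calder = 0.441 × 33.12% / 19.22% = 0.7599
β_Larkin = 0.797 × 25.73% / 19.22% = 1.0670
β_Galt = 0.766 × 29.29% / 19.22% = 1.1673
β_P = Σ w_i β_i = 0.21×0.5369 + 0.07×1.7177 + 0.27×0.7599 + 0.21×1.0670 + 0.24×1.1673 = 0.9424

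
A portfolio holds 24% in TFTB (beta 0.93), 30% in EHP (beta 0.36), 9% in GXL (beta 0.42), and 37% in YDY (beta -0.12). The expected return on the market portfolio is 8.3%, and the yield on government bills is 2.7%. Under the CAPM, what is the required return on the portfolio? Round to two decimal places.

4.52%

β_P = Σ w_i β_i = 0.24×0.93 + 0.30×0.36 + 0.09×0.42 + 0.37×-0.12 = 0.3246
MRP = 8.3% − 2.7% = 5.60%
E(R_P) = R_f + β_P × MRP = 2.7% + 0.3246 × 5.6% = 4.52%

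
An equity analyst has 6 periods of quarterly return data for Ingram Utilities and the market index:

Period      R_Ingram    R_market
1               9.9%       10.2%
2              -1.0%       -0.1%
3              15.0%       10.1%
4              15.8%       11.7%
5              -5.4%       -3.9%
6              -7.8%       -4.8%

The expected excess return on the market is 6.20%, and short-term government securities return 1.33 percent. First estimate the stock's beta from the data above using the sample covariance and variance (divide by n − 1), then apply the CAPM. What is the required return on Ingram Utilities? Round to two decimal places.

9.70%

Mean R_i = (9.9 − 1.0 + 15.0 + 15.8 − 5.4 − 7.8) / 6 = 4.4167%
Mean R_m = (10.2 − 0.1 + 10.1 + 11.7 − 3.9 − 4.8) / 6 = 3.8667%
Σ(R_i − R̄_i)(R_m − R̄_m) = 393.4733  ⇒  Cov = 393.4733 / 5 = 78.6947
Σ(R_m − R̄_m)² = 291.4933  ⇒  Var(R_m) = 291.4933 / 5 = 58.2987
β = Cov / Var(R_m) = 78.6947 / 58.2987 = 1.3499
E(R) = R_f + β × MRP = 1.33% + 1.3499 × 6.20% = 9.70%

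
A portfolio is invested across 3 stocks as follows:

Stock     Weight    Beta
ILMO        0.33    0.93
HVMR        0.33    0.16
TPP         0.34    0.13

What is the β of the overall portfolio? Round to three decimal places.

0.404

β_P = Σ w_i β_i = 0.33×0.93 + 0.33×0.16 + 0.34×0.13 = 0.4039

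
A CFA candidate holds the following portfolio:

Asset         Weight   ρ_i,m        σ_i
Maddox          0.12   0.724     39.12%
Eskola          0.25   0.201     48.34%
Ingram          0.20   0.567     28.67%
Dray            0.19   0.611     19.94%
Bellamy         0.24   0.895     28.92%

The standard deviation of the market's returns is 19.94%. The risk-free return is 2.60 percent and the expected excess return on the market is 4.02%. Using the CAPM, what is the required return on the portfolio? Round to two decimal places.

β_Maddox = 0.724 × 39.12% / 19.94% = 1.4204
β_Eskola = 0.201 × 48.34% / 19.94% = 0.4873
β_Ingram = 0.567 × 28.67% / 19.94% = 0.8152
β_Dray = 0.611 × 19.94% / 19.94% = 0.6110
β_Bellamy = 0.895 × 28.92% / 19.94% = 1.2981
β_P = Σ w_i β_i = 0.12×1.4204 + 0.25×0.4873 + 0.20×0.8152 + 0.19×0.6110 + 0.24×1.2981 = 0.8829
E(R_P) = R_f + β_P × MRP = 2.60% + 0.8829 × 4.02% = 6.15%

6.15%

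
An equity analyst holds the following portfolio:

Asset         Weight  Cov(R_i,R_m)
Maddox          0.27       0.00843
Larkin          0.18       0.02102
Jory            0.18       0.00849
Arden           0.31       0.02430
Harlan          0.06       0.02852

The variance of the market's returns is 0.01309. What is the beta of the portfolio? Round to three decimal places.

1.286

β_Maddox = 0.00843 / 0.01309 = 0.6440
β_Larkin = 0.02102 / 0.01309 = 1.6058
β_Jory = 0.00849 / 0.01309 = 0.6486
β_Arden = 0.02430 / 0.01309 = 1.8564
β_Harlan = 0.02852 / 0.01309 = 2.1788
β_P = Σ w_i β_i = 0.27×0.6440 + 0.18×1.6058 + 0.18×0.6486 + 0.31×1.8564 + 0.06×2.1788 = 1.2859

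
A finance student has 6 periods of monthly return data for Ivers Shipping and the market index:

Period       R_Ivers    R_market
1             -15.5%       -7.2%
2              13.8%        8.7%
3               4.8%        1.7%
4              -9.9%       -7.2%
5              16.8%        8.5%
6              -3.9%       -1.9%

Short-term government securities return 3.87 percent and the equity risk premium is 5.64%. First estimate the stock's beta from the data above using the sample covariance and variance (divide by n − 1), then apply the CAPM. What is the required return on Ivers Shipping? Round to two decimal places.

Mean R_i = (-15.5 + 13.8 + 4.8 − 9.9 + 16.8 − 3.9) / 6 = 1.0167%
Mean R_m = (-7.2 + 8.7 + 1.7 − 7.2 + 8.5 − 1.9) / 6 = 0.4333%
Σ(R_i − R̄_i)(R_m − R̄_m) = 458.6667  ⇒  Cov = 458.6667 / 5 = 91.7333
Σ(R_m − R̄_m)² = 256.9933  ⇒  Var(R_m) = 256.9933 / 5 = 51.3987
β = Cov / Var(R_m) = 91.7333 / 51.3987 = 1.7847
E(R) = R_f + β × MRP = 3.87% + 1.7847 × 5.64% = 13.94%

13.94%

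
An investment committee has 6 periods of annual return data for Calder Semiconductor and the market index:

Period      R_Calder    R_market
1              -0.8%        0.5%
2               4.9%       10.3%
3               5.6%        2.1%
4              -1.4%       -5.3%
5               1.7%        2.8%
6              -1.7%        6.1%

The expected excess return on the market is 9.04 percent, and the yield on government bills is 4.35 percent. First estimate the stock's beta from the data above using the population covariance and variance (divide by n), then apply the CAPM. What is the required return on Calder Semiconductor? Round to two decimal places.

Mean R_i = (-0.8 + 4.9 + 5.6 − 1.4 + 1.7 − 1.7) / 6 = 1.3833%
Mean R_m = (0.5 + 10.3 + 2.1 − 5.3 + 2.8 + 6.1) / 6 = 2.7500%
Σ(R_i − R̄_i)(R_m − R̄_m) = 40.8150  ⇒  Cov = 40.8150 / 6 = 6.8025
Σ(R_m − R̄_m)² = 138.5150  ⇒  Var(R_m) = 138.5150 / 6 = 23.0858
β = Cov / Var(R_m) = 6.8025 / 23.0858 = 0.2947
E(R) = R_f + β × MRP = 4.35% + 0.2947 × 9.04% = 7.01%

7.01%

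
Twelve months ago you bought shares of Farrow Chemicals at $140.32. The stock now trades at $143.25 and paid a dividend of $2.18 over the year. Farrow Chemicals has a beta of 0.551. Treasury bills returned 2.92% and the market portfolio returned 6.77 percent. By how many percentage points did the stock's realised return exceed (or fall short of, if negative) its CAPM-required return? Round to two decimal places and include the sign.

Realised HPR = (P1 + D1 − P0) / P0 = (143.25 + 2.18 − 140.32) / 140.32 = 5.11 / 140.32 = 3.6417%
MRP = 6.77% − 2.92% = 3.85%
CAPM required = R_f + β·MRP = 2.92% + 0.551 × 3.85% = 5.04135%
α = realised − required = 3.6417% − 5.04135% = -1.40%

-1.40%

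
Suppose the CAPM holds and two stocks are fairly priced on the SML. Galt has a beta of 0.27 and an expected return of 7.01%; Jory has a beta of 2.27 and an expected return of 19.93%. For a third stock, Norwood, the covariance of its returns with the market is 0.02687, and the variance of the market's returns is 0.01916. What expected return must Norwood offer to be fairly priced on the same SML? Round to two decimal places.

14.33%

MRP = (19.93% − 7.01%) / (2.27 − 0.27) = 6.4600%
R_f = 7.01% − 0.27 × 6.4600% = 5.2658%
β_Norwood = Cov / Var(R_m) = 0.02687 / 0.01916 = 1.4024
E(R_Norwood) = R_f + β × MRP = 5.2658% + 1.4024 × 6.4600% = 14.33%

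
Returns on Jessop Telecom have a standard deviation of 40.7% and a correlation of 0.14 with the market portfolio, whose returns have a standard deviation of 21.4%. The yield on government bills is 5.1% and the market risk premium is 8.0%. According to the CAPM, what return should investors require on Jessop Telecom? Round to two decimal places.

7.23%

β = ρ × σ_i / σ_m = 0.14 × 40.7% / 21.4% = 0.2663
E(R) = 5.1% + 0.2663 × 8.0% = 7.23%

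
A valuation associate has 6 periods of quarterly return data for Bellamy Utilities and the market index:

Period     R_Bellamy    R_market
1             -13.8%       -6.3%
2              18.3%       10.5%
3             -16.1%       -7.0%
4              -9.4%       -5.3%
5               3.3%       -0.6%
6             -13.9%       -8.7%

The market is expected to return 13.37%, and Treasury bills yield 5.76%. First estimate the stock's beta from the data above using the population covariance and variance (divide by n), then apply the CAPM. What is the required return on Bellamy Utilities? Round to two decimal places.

Mean R_i = (-13.8 + 18.3 − 16.1 − 9.4 + 3.3 − 13.9) / 6 = -5.2667%
Mean R_m = (-6.3 + 10.5 − 7.0 − 5.3 − 0.6 − 8.7) / 6 = -2.9000%
Σ(R_i − R̄_i)(R_m − R̄_m) = 468.9200  ⇒  Cov = 468.9200 / 6 = 78.1533
Σ(R_m − R̄_m)² = 252.6200  ⇒  Var(R_m) = 252.6200 / 6 = 42.1033
β = Cov / Var(R_m) = 78.1533 / 42.1033 = 1.8562
MRP = 13.37% − 5.76% = 7.61%
E(R) = R_f + β × MRP = 5.76% + 1.8562 × 7.61% = 19.89%

19.89%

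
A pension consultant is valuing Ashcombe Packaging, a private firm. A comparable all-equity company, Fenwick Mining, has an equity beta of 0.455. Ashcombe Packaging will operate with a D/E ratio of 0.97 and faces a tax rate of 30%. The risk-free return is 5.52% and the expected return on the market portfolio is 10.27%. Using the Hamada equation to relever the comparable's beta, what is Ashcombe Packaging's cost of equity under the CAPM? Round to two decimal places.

9.15%

β_L = β_U × [1 + (1 − t)(D/E)] = 0.455 × [1 + (1 − 0.30) × 0.97]
    = 0.455 × [1 + 0.70 × 0.97] = 0.455 × 1.6790 = 0.7639
MRP = 10.27% − 5.52% = 4.75%
E(R) = R_f + β_L × MRP = 5.52% + 0.7639 × 4.75% = 9.15%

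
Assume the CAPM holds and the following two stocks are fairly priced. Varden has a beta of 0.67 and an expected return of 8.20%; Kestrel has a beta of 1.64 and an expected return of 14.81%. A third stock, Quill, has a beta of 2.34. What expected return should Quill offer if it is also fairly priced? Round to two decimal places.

19.58%

MRP (SML slope) = (14.81% − 8.20%) / (1.64 − 0.67) = 6.61% / 0.97 = 6.8144%
R_f (intercept) = 8.20% − 0.67 × 6.8144% = 3.6344%
E(R_Quill) = R_f + β × MRP = 3.6344% + 2.34 × 6.8144% = 19.58%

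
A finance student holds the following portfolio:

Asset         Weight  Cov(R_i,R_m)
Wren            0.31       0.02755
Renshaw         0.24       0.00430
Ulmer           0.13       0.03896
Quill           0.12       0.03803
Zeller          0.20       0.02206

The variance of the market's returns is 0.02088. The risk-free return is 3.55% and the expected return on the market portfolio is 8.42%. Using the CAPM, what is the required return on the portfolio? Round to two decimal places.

β_Wren = 0.02755 / 0.02088 = 1.3194
β_Renshaw = 0.00430 / 0.02088 = 0.2059
β_Ulmer = 0.03896 / 0.02088 = 1.8659
β_Quill = 0.03803 / 0.02088 = 1.8214
β_Zeller = 0.02206 / 0.02088 = 1.0565
β_P = Σ w_i β_i = 0.31×1.3194 + 0.24×0.2059 + 0.13×1.8659 + 0.12×1.8214 + 0.20×1.0565 = 1.1309
MRP = 8.42% − 3.55% = 4.87%
E(R_P) = R_f + β_P × MRP = 3.55% + 1.1309 × 4.87% = 9.06%

9.06%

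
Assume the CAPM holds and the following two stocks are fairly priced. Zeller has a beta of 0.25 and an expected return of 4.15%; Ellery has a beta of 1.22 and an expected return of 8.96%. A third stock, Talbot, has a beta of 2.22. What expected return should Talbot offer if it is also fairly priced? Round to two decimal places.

13.92%

MRP (SML slope) = (8.96% − 4.15%) / (1.22 − 0.25) = 4.81% / 0.97 = 4.9588%
R_f (intercept) = 4.15% − 0.25 × 4.9588% = 2.9103%
E(R_Talbot) = R_f + β × MRP = 2.9103% + 2.22 × 4.9588% = 13.92%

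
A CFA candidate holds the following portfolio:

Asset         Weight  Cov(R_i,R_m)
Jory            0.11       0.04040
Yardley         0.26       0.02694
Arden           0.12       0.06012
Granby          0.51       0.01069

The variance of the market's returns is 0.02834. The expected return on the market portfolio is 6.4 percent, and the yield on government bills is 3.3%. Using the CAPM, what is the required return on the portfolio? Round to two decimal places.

5.94%

β_Jory = 0.04040 / 0.02834 = 1.4255
β_Yardley = 0.02694 / 0.02834 = 0.9506
β_Arden = 0.06012 / 0.02834 = 2.1214
β_Granby = 0.01069 / 0.02834 = 0.3772
β_P = Σ w_i β_i = 0.11×1.4255 + 0.26×0.9506 + 0.12×2.1214 + 0.51×0.3772 = 0.8509
MRP = 6.4% − 3.3% = 3.10%
E(R_P) = R_f + β_P × MRP = 3.3% + 0.8509 × 3.1% = 5.94%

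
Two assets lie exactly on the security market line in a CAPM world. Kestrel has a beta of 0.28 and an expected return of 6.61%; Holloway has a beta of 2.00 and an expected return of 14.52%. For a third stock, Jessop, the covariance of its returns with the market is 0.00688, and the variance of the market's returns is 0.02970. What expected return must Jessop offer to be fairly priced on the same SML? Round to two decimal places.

MRP = (14.52% − 6.61%) / (2.00 − 0.28) = 4.5988%
R_f = 6.61% − 0.28 × 4.5988% = 5.3223%
β_Jessop = Cov / Var(R_m) = 0.00688 / 0.02970 = 0.2316
E(R_Jessop) = R_f + β × MRP = 5.3223% + 0.2316 × 4.5988% = 6.39%

6.39%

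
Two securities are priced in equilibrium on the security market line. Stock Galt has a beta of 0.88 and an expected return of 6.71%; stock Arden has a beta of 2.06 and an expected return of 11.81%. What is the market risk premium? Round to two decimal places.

4.32%

Both satisfy E(R) = R_f + β·MRP, so the slope of the SML is
MRP = (11.81% − 6.71%) / (2.06 − 0.88) = 5.10% / 1.18 = 4.3220%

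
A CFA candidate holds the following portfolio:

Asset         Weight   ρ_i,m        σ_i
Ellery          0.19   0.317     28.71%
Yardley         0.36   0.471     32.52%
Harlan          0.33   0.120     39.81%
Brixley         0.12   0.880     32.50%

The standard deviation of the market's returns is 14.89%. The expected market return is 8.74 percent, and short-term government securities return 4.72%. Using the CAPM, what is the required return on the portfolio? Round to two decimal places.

β_Ellery = 0.317 × 28.71% / 14.89% = 0.6112
β_Yardley = 0.471 × 32.52% / 14.89% = 1.0287
β_Harlan = 0.120 × 39.81% / 14.89% = 0.3208
β_Brixley = 0.880 × 32.50% / 14.89% = 1.9208
β_P = Σ w_i β_i = 0.19×0.6112 + 0.36×1.0287 + 0.33×0.3208 + 0.12×1.9208 = 0.8228
MRP = 8.74% − 4.72% = 4.02%
E(R_P) = R_f + β_P × MRP = 4.72% + 0.8228 × 4.02% = 8.03%

8.03%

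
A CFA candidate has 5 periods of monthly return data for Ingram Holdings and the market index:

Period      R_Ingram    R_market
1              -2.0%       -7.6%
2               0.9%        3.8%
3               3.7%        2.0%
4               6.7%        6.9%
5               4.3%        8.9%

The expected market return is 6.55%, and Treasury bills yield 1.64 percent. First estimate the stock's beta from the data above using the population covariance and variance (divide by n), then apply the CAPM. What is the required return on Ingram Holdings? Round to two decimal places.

3.81%

Mean R_i = (-2.0 + 0.9 + 3.7 + 6.7 + 4.3) / 5 = 2.7200%
Mean R_m = (-7.6 + 3.8 + 2.0 + 6.9 + 8.9) / 5 = 2.8000%
Σ(R_i − R̄_i)(R_m − R̄_m) = 72.4400  ⇒  Cov = 72.4400 / 5 = 14.4880
Σ(R_m − R̄_m)² = 163.8200  ⇒  Var(R_m) = 163.8200 / 5 = 32.7640
β = Cov / Var(R_m) = 14.4880 / 32.7640 = 0.4422
MRP = 6.55% − 1.64% = 4.91%
E(R) = R_f + β × MRP = 1.64% + 0.4422 × 4.91% = 3.81%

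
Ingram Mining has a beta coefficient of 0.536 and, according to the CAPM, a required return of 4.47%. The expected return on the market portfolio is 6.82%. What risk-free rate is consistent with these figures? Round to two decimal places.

1.76%

E(R) = R_f + β(E(R_m) − R_f) = R_f(1 − β) + β·E(R_m)
4.47% = R_f × (1 − 0.536) + 0.536 × 6.82%
4.47% = R_f × 0.464 + 3.65552%
R_f = (4.47% − 3.65552%) / 0.464 = 1.76%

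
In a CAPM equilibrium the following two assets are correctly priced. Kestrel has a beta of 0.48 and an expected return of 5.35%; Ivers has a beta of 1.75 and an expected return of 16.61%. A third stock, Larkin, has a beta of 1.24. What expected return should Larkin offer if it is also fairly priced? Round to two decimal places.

MRP (SML slope) = (16.61% − 5.35%) / (1.75 − 0.48) = 11.26% / 1.27 = 8.8661%
R_f (intercept) = 5.35% − 0.48 × 8.8661% = 1.0943%
E(R_Larkin) = R_f + β × MRP = 1.0943% + 1.24 × 8.8661% = 12.09%

12.09%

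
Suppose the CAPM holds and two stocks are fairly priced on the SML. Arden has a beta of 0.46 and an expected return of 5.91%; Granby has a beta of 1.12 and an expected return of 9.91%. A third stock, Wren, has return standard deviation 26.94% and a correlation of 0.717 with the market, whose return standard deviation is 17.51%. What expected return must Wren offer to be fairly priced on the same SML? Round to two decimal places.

9.81%

MRP = (9.91% − 5.91%) / (1.12 − 0.46) = 6.0606%
R_f = 5.91% − 0.46 × 6.0606% = 3.1221%
β_Wren = ρ·σ_i/σ_m = 0.717 × 26.94 / 17.51 = 1.1031
E(R_Wren) = R_f + β × MRP = 3.1221% + 1.1031 × 6.0606% = 9.81%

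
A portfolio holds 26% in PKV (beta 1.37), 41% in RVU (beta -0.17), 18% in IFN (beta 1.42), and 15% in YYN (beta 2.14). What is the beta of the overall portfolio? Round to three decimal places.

β_P = Σ w_i β_i = 0.26×1.37 + 0.41×-0.17 + 0.18×1.42 + 0.15×2.14 = 0.8631

0.863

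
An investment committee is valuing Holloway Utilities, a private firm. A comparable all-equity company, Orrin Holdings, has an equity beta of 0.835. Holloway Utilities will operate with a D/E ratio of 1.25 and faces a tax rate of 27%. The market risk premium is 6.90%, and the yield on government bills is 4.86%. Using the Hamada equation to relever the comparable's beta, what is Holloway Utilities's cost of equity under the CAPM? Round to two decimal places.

15.88%

β_L = β_U × [1 + (1 − t)(D/E)] = 0.835 × [1 + (1 − 0.27) × 1.25]
    = 0.835 × [1 + 0.73 × 1.25] = 0.835 × 1.9125 = 1.5969
E(R) = R_f + β_L × MRP = 4.86% + 1.5969 × 6.90% = 15.88%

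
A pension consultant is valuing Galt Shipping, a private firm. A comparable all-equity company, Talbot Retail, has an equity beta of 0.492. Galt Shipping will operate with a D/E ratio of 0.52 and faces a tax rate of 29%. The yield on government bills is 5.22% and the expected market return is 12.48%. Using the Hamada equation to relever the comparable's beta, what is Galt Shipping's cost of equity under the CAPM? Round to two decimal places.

10.11%

β_L = β_U × [1 + (1 − t)(D/E)] = 0.492 × [1 + (1 − 0.29) × 0.52]
    = 0.492 × [1 + 0.71 × 0.52] = 0.492 × 1.3692 = 0.6736
MRP = 12.48% − 5.22% = 7.26%
E(R) = R_f + β_L × MRP = 5.22% + 0.6736 × 7.26% = 10.11%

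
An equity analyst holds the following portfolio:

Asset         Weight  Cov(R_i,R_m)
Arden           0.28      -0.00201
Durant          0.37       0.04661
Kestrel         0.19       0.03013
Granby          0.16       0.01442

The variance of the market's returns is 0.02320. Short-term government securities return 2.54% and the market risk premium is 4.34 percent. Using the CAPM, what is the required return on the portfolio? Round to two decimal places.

7.16%

β_Arden = -0.00201 / 0.02320 = -0.0866
β_Durant = 0.04661 / 0.02320 = 2.0091
β_Kestrel = 0.03013 / 0.02320 = 1.2987
β_Granby = 0.01442 / 0.02320 = 0.6216
β_P = Σ w_i β_i = 0.28×-0.0866 + 0.37×2.0091 + 0.19×1.2987 + 0.16×0.6216 = 1.0653
E(R_P) = R_f + β_P × MRP = 2.54% + 1.0653 × 4.34% = 7.16%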